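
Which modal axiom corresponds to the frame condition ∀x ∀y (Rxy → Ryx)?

This is symmetry; the standard corresponding axiom is B: s → □◇s.
Suppose s→□◇s is valid. Take Rxy and set V(s)={x}. Then s at x, so □◇s at x, so ◇s at y, so some z with Ryz has s; z=x, i.e. Ryx.

s → □◇s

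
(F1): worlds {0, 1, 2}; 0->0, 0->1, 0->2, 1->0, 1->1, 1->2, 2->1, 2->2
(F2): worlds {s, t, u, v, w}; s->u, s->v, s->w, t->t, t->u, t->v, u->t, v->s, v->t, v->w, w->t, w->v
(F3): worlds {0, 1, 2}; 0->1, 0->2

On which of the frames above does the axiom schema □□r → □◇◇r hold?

(F1), (F2)

This is the axiom for a generalized confluence (Geach) condition; its first-order frame correspondent is ∀x ∀z (xRz → ∃w (xR²w ∧ zR²w)).
(F1): satisfies the condition.
(F2): satisfies the condition.
(F3): fails — 0R1 but no w with 0R²w and 1R²w.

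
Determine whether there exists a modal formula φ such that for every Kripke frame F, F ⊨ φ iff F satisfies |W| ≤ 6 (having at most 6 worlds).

If a class were modally definable it would be closed under disjoint unions (Goldblatt–Thomason).
Any modal formula valid on each of 7 disjoint one-world frames is valid on their disjoint union (validity is preserved under disjoint unions). Each one-world frame has |W|=1≤6, but the union has |W|=7.
So no modal formula (or set of formulas) defines exactly the |W|≤6 frames.

Not definable by any modal formula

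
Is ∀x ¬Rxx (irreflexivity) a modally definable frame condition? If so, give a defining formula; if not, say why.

No

If a class were modally definable it would be closed under surjective bounded morphisms (Goldblatt–Thomason).
The 3-cycle (worlds s,t,u with s→t→u→s) is irreflexive, and the map sending every world to a single reflexive point • is a surjective bounded morphism (forth: every edge maps to (•,•); back: every world has a successor). So any modal formula valid on the 3-cycle is also valid on the reflexive point, which is not irreflexive.
So the class is not modally definable.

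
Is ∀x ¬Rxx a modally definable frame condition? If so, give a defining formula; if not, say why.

No

Modal frame validity is preserved under surjective bounded morphisms.
The 5-cycle (worlds a,b,c,d,e with a→b→c→d→e→a) is irreflexive, and the map sending every world to a single reflexive point • is a surjective bounded morphism (forth: every edge maps to (•,•); back: every world has a successor). So any modal formula valid on the 5-cycle is also valid on the reflexive point, which is not irreflexive.
So the class is not modally definable.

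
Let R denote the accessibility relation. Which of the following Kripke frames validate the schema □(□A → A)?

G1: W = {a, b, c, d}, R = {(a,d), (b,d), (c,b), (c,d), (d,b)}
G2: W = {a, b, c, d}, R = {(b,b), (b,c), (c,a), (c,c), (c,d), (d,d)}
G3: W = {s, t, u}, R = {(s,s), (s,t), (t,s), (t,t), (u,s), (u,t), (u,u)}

G3

Frame correspondent (Sahlqvist): ∀x ∀y (Rxy → Ryy) — i.e. shift-reflexivity.
G1: fails — Rcd but not Rdd.
G2: fails — Rca but not Raa.
G3: ✓.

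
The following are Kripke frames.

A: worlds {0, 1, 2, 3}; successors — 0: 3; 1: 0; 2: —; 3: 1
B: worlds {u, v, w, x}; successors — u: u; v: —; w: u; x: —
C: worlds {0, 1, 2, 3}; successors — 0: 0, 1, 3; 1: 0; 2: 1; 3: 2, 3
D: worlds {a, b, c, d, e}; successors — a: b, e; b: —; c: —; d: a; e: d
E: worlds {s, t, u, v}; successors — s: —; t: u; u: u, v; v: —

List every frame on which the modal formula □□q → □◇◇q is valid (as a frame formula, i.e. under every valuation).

B

The schema corresponds to a generalized confluence (Geach) condition: ∀x ∀z (xRz → ∃w (xR²w ∧ zR²w)).
A: fails — 0R3 but no w with 0R²w and 3R²w.
B: holds.
C: fails — 3R2 but no w with 3R²w and 2R²w.
D: fails — aRb but no w with aR²w and bR²w.
E: fails — uRv but no w with uR²w and vR²w.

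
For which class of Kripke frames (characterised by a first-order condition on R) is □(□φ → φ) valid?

shift-reflexivity: ∀x ∀y (Rxy → Ryy)

Suppose □(□φ→φ) is valid. Take Rxy and set V(φ)={w : Ryw}. Then at y, □φ holds; since □(□φ→φ) at x, □φ→φ at y, so φ at y, i.e. Ryy.
The converse is a direct semantic check.
Frame condition: ∀x ∀y (Rxy → Ryy).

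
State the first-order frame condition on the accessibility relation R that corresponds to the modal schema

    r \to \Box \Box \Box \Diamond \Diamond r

This is a Sahlqvist (Geach-type) schema ◇^0□^0r → □^3◇^2r.
Minimal-valuation argument: fix x; take any y with xR^0y and any z with xR^3z. Set V(r) to the set of worlds R-reachable from y in exactly 0 steps. Then □^0r holds at y, so the antecedent holds at x; validity forces ◇^2r at z, giving a w with zR^2w and yR^0w.
First-order correspondent: \forall x \forall z (x R^3 z \to \exists w (x = w \wedge z R^2 w)).

\forall x \forall z (x R^3 z \to \exists w (x = w \wedge z R^2 w))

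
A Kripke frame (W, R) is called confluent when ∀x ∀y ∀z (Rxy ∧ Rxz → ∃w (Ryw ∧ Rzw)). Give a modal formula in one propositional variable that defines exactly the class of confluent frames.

The condition is convergence. The .2 schema ◇□s → □◇s defines it.
Suppose ◇□s→□◇s is valid. Take Rxy, Rxz and set V(s)={w : Ryw}. Then □s at y so ◇□s at x, so □◇s at x, so ◇s at z, giving w with Rzw and Ryw.

◇□s → □◇s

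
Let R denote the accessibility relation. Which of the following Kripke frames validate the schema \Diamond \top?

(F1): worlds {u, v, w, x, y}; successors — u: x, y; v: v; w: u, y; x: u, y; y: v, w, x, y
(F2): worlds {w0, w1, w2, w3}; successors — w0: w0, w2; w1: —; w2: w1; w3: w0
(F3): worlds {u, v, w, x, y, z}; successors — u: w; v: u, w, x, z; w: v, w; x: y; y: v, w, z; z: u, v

(F1), (F3)

Frame correspondent (Sahlqvist): \forall x \exists y Rxy — i.e. seriality.
(F1): condition met.
(F2): fails — world w1 has no successor.
(F3): condition met.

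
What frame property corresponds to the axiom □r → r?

reflexivity: ∀x Rxx

Suppose □r→r is valid. At any x set V(r)={w : Rxw}. Then □r holds at x, so r holds at x, i.e. Rxx.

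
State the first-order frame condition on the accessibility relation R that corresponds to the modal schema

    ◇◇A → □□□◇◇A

∀x ∀y ∀z ((xR²y ∧ xR³z) → ∃w (y = w ∧ zR²w))

This is a Sahlqvist (Geach-type) schema ◇^2□^0A → □^3◇^2A.
Minimal-valuation argument: fix x; take any y with xR^2y and any z with xR^3z. Set V(A) to the set of worlds R-reachable from y in exactly 0 steps. Then □^0A holds at y, so the antecedent holds at x; validity forces ◇^2A at z, giving a w with zR^2w and yR^0w.
First-order correspondent: ∀x ∀y ∀z ((xR²y ∧ xR³z) → ∃w (y = w ∧ zR²w)).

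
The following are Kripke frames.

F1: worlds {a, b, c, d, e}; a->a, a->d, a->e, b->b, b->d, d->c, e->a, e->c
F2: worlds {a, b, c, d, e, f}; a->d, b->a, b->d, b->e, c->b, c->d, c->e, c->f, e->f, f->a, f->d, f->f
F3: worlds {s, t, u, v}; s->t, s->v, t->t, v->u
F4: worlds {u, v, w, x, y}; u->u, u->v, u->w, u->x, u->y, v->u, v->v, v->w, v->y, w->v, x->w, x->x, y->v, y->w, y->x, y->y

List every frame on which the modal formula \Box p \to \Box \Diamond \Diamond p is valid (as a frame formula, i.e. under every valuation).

F4

The schema corresponds to a generalized confluence (Geach) condition: \forall x \forall z (xRz \to \exists w (xRw \wedge z R^2 w)).
F1: fails — aRd but no w with aRw and dR²w.
F2: fails — aRd but no w with aRw and dR²w.
F3: fails — sRv but no w with sRw and vR²w.
F4: satisfies the condition.
Valid on: F4.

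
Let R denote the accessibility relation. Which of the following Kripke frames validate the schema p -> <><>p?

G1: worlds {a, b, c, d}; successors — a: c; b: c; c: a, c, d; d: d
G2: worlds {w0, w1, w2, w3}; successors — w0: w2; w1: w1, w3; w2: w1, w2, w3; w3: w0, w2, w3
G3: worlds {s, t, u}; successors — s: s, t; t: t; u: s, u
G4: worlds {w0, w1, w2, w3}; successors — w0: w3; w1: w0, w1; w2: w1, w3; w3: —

G3

Frame correspondent (Sahlqvist): forall x exists w (x = w & x R^2 w) — i.e. a generalized confluence (Geach) condition.
G1: fails — at b but no w with b=w and bR²w.
G2: fails — at w0 but no w with w0=w and w0R²w.
G3: condition met.
G4: fails — at w0 but no w with w0=w and w0R²w.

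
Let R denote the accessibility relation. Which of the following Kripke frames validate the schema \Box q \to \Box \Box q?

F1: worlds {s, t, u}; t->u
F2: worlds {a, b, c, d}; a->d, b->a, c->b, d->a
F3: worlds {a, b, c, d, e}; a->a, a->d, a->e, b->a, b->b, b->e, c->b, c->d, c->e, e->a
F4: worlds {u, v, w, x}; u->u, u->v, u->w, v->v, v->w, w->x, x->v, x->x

Frame correspondent (Sahlqvist): \forall x \forall y \forall z (Rxy \wedge Ryz \to Rxz) — i.e. transitivity.
F1: holds.
F2: fails — Rad and Rda but not Raa.
F3: fails — Rea and Rae but not Ree.
F4: fails — Ruw and Rwx but not Rux.
Valid on: F1.

F1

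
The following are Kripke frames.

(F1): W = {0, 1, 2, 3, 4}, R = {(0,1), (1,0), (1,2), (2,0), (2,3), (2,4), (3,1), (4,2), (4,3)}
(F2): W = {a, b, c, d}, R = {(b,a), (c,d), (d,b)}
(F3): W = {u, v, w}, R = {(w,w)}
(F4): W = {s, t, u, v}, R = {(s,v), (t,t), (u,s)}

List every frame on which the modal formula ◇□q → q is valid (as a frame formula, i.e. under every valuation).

This is the axiom for symmetry; its first-order frame correspondent is ∀x ∀y (Rxy → Ryx).
(F1): fails — R31 but not R13.
(F2): fails — Rdb but not Rbd.
(F3): ✓.
(F4): fails — Rsv but not Rvs.
Valid on: (F3).

(F3)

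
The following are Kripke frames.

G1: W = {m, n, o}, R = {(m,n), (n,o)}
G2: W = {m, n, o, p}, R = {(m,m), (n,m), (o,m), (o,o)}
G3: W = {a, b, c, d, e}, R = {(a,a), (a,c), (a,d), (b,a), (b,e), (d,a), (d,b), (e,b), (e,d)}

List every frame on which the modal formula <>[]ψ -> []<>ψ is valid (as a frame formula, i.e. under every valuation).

G2

This is the axiom for convergence; its first-order frame correspondent is forall x forall y forall z (Rxy & Rxz -> exists w (Ryw & Rzw)).
G1: fails — Rno and Rno but o and o have no common successor.
G2: ✓.
G3: fails — Raa and Rac but a and c have no common successor.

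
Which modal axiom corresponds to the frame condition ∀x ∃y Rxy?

□s → ◇s

The condition is seriality. The D schema □s → ◇s defines it.
Suppose □s→◇s is valid. At any x set V(s)=W. Then □s at x, so ◇s at x, so x has a successor.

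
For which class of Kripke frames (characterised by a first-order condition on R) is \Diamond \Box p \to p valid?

Equivalently (dual form): p → □◇p.
Suppose p→□◇p is valid. Take Rxy and set V(p)={x}. Then p at x, so □◇p at x, so ◇p at y, so some z with Ryz has p; z=x, i.e. Ryx.

symmetry: \forall x \forall y (Rxy \to Ryx)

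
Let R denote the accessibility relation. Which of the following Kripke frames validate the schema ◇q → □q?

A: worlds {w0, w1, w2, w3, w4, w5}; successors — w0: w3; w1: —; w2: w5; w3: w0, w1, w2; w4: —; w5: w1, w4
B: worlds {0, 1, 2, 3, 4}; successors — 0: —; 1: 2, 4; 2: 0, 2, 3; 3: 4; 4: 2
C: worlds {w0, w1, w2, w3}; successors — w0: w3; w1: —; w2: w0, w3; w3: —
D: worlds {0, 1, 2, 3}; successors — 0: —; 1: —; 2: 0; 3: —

The schema corresponds to partial functionality: ∀x ∀y ∀z (Rxy ∧ Rxz → y = z).
A: fails — w3 sees both w0 and w1.
B: fails — 1 sees both 2 and 4.
C: fails — w2 sees both w0 and w3.
D: ✓.

D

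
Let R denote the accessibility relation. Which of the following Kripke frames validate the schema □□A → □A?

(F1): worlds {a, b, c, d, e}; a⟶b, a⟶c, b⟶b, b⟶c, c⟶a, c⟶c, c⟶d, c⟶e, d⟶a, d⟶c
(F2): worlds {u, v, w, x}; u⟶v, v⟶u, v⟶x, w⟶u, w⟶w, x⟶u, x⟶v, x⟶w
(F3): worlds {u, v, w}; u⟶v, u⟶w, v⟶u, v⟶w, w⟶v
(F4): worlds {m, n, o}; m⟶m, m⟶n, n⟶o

(F1)

Frame correspondent (Sahlqvist): ∀x ∀y (Rxy → ∃z (Rxz ∧ Rzy)) — i.e. density.
(F1): holds.
(F2): fails — Ruv but no z with Ruz and Rzv.
(F3): fails — Rvu but no z with Rvz and Rzu.
(F4): fails — Rno but no z with Rnz and Rzo.
Valid on: (F1).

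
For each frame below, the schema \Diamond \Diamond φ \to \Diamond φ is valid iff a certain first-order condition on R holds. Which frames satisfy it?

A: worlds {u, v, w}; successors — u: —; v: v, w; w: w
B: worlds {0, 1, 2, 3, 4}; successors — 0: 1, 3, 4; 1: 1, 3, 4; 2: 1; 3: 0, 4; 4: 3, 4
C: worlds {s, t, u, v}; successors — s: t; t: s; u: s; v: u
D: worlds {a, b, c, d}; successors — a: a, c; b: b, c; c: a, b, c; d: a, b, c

This is the axiom for a generalized confluence (Geach) condition; its first-order frame correspondent is \forall x \forall y (x R^2 y \to \exists w (y = w \wedge xRw)).
A: holds.
B: fails — 0R²0 but no w with 0=w and 0Rw.
C: fails — sR²s but no w with s=w and sRw.
D: fails — aR²b but no w with b=w and aRw.
Valid on: A.

A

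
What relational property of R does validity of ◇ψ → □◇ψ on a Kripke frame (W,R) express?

The Euclidean property

Suppose ◇ψ→□◇ψ is valid. Take Rxy, Rxz and set V(ψ)={y}. Then ◇ψ at x, so □◇ψ at x, so ◇ψ at z, so some w with Rzw has ψ; w=y, i.e. Rzy. By symmetry of the argument, Ryz.
The converse is a direct semantic check.
Frame condition: ∀x ∀y ∀z (Rxy ∧ Rxz → Ryz).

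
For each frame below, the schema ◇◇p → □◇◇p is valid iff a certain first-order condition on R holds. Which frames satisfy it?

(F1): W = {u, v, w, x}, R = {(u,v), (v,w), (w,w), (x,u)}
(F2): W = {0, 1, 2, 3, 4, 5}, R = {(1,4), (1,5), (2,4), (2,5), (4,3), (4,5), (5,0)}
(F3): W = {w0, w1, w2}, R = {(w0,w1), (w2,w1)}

(F3)

Frame correspondent (Sahlqvist): ∀x ∀y ∀z ((xR²y ∧ xRz) → ∃w (y = w ∧ zR²w)) — i.e. a generalized confluence (Geach) condition.
(F1): fails — xR²v, xRu but no t with v=t and uR²t.
(F2): fails — 1R²0, 1R5 but no w with 0=w and 5R²w.
(F3): holds.
Valid on: (F3).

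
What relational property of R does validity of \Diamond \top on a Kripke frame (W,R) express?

seriality

◇⊤ holds at w iff w has a successor, so frame-validity of ◇⊤ is exactly seriality. Equivalently via □φ → ◇φ:
Suppose □φ→◇φ is valid. At any x set V(φ)=W. Then □φ at x, so ◇φ at x, so x has a successor.
Conversely, on a frame with seriality the schema holds at every world under every valuation.
So the correspondent is seriality.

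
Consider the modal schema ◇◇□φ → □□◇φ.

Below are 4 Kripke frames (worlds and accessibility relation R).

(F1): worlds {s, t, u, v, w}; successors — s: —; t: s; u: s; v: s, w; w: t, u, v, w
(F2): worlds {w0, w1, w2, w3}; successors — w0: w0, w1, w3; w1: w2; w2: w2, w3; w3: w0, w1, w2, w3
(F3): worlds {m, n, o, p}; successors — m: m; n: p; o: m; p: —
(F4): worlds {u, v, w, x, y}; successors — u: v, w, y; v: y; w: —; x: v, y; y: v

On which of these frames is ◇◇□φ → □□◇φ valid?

The schema corresponds to a generalized confluence (Geach) condition: ∀x ∀y ∀z ((xR²y ∧ xR²z) → ∃w (yRw ∧ zRw)).
(F1): fails — vR²t, vR²w but no w* with tRw* and wRw*.
(F2): fails — w0R²w0, w0R²w1 but no w with w0Rw and w1Rw.
(F3): ✓.
(F4): fails — uR²v, uR²y but no t with vRt and yRt.
Valid on: (F3).

(F3)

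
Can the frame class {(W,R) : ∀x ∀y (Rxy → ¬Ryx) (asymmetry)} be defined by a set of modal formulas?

Not definable by any modal formula

Modal frame validity is preserved under surjective bounded morphisms.
The 4-cycle (worlds w0,w1,w2,w3 with w0→w1→w2→w3→w0) is asymmetric. Mapping every world to a single reflexive point • is a surjective bounded morphism, and the reflexive point is not asymmetric (R•• but asymmetry requires ¬R••).
So the class is not modally definable.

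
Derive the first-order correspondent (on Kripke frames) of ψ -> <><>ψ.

This is a Sahlqvist (Geach-type) schema ◇^0□^0ψ → □^0◇^2ψ.
Minimal-valuation argument: fix x; take any y with xR^0y and any z with xR^0z. Set V(ψ) to the set of worlds R-reachable from y in exactly 0 steps. Then □^0ψ holds at y, so the antecedent holds at x; validity forces ◇^2ψ at z, giving a w with zR^2w and yR^0w.
First-order correspondent: forall x exists w (x = w & x R^2 w).

forall x exists w (x = w & x R^2 w)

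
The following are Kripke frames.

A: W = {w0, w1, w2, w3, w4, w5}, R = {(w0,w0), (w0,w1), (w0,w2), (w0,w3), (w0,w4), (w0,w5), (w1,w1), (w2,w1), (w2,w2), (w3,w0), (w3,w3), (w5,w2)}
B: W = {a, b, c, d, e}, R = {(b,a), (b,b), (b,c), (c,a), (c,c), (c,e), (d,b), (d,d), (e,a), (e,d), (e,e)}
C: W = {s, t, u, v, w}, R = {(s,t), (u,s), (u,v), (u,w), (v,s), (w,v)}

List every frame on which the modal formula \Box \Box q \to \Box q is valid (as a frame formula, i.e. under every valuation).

A, B

The schema corresponds to density: \forall x \forall y (Rxy \to \exists z (Rxz \wedge Rzy)).
A: ✓.
B: ✓.
C: fails — Ruw but no z with Ruz and Rzw.
Valid on: A, B.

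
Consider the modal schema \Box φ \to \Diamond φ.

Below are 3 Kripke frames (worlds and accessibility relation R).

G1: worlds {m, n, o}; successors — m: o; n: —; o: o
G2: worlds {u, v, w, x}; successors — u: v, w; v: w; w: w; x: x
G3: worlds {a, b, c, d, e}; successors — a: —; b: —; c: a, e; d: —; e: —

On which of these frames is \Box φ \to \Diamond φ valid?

The schema corresponds to seriality: \forall x \exists y Rxy.
G1: fails — world n has no successor.
G2: ✓.
G3: fails — world a has no successor.
Valid on: G2.

G2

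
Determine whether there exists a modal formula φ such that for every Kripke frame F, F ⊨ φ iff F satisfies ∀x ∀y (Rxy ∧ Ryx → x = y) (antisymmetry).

Not definable by any modal formula

If a class were modally definable it would be closed under surjective bounded morphisms (Goldblatt–Thomason).
The 4-cycle (worlds a,b,c,d with a→b→c→d→a) is antisymmetric. Sending even-indexed worlds to • and odd-indexed worlds to ∘ is a surjective bounded morphism onto the two-world frame with •↔∘, which is not antisymmetric.
So no modal formula (or set of formulas) defines exactly the antisymmetric frames.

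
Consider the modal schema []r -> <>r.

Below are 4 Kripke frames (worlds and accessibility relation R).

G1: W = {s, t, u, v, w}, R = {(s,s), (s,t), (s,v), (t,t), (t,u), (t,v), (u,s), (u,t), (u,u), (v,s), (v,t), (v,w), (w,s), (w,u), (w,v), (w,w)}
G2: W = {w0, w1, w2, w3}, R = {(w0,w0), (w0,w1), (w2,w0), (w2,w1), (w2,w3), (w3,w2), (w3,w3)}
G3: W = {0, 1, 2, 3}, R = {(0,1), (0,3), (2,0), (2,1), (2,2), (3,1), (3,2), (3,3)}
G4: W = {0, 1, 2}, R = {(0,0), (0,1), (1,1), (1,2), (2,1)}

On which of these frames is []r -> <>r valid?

G1, G4

Frame correspondent (Sahlqvist): forall x exists y Rxy — i.e. seriality.
G1: ✓.
G2: fails — world w1 has no successor.
G3: fails — world 1 has no successor.
G4: ✓.
Valid on: G1, G4.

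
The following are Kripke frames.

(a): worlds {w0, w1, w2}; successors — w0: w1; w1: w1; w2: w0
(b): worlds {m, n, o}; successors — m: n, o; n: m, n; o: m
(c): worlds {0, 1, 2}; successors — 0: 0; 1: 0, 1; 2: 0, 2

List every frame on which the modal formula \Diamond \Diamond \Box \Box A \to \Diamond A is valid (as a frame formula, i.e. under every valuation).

The schema corresponds to a generalized confluence (Geach) condition: \forall x \forall y (x R^2 y \to \exists w (y R^2 w \wedge xRw)).
(a): fails — w2R²w1 but no w with w1R²w and w2Rw.
(b): fails — oR²o but no w with oR²w and oRw.
(c): condition met.

(c)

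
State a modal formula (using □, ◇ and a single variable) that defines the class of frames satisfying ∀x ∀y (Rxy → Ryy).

This is shift-reflexivity; the standard corresponding axiom is T□: □(□s → s).
Suppose □(□s→s) is valid. Take Rxy and set V(s)={w : Ryw}. Then at y, □s holds; since □(□s→s) at x, □s→s at y, so s at y, i.e. Ryy.

□(□s → s)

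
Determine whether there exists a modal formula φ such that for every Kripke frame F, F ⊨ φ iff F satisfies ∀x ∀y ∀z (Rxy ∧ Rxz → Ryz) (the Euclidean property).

Yes, by ◇r → □◇r

The condition is the Euclidean property. A defining modal formula is ◇r → □◇r.
Suppose ◇r→□◇r is valid. Take Rxy, Rxz and set V(r)={y}. Then ◇r at x, so □◇r at x, so ◇r at z, so some w with Rzw has r; w=y, i.e. Rzy. By symmetry of the argument, Ryz.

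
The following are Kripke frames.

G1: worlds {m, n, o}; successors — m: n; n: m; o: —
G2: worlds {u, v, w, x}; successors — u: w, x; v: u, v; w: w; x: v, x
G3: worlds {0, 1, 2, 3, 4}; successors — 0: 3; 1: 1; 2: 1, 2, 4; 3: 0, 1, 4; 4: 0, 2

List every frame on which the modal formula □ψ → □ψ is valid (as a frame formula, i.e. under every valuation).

G1, G2, G3

The schema corresponds to a generalized confluence (Geach) condition: ∀x ∀z (xRz → ∃w (xRw ∧ z = w)).
G1: ✓.
G2: ✓.
G3: ✓.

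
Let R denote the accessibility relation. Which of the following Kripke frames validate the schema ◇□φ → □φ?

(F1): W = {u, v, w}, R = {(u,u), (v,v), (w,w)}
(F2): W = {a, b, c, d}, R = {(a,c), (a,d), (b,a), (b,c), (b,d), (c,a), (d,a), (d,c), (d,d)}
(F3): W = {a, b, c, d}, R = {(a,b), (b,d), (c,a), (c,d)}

The schema corresponds to the Euclidean property: ∀x ∀y ∀z (Rxy ∧ Rxz → Ryz).
(F1): condition met.
(F2): fails — Rac and Rac but not Rcc.
(F3): fails — Rab and Rab but not Rbb.
Valid on: (F1).

(F1)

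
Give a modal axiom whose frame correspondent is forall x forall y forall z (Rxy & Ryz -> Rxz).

□p → □□p

The condition is transitivity. The 4 schema □p → □□p defines it.
Suppose □p→□□p is valid. Take Rxy, Ryz and set V(p)={w : Rxw}. Then □p at x, so □□p at x, so □p at y, so p at z, i.e. Rxz.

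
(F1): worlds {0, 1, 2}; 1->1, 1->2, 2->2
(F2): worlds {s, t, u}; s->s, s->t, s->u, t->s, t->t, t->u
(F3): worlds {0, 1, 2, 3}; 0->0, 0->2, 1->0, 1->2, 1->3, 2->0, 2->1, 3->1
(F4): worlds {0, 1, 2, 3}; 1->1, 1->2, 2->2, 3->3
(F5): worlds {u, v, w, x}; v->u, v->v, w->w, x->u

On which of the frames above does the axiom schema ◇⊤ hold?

(F3)

This is the axiom for seriality; its first-order frame correspondent is ∀x ∃y Rxy.
(F1): fails — world 0 has no successor.
(F2): fails — world u has no successor.
(F3): holds.
(F4): fails — world 0 has no successor.
(F5): fails — world u has no successor.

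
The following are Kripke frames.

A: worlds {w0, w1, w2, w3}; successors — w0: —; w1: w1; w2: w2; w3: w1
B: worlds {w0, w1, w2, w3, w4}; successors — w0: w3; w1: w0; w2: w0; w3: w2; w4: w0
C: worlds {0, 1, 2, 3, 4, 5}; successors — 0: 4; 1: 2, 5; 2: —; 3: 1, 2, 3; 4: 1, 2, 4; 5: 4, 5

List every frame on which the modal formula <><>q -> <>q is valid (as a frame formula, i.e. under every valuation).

A

Frame correspondent (Sahlqvist): forall x forall y forall z (Rxy & Ryz -> Rxz) — i.e. transitivity.
A: holds.
B: fails — Rw1w0 and Rw0w3 but not Rw1w3.
C: fails — R31 and R15 but not R35.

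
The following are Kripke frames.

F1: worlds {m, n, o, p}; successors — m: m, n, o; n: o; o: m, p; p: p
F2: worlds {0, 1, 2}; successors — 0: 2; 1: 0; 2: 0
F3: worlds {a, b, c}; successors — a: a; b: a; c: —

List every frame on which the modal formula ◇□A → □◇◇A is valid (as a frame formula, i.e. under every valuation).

F3

This is the axiom for a generalized confluence (Geach) condition; its first-order frame correspondent is ∀x ∀y ∀z ((xRy ∧ xRz) → ∃w (yRw ∧ zR²w)).
F1: fails — mRn, mRn but no w with nRw and nR²w.
F2: fails — 0R2, 0R2 but no w with 2Rw and 2R²w.
F3: holds.
Valid on: F3.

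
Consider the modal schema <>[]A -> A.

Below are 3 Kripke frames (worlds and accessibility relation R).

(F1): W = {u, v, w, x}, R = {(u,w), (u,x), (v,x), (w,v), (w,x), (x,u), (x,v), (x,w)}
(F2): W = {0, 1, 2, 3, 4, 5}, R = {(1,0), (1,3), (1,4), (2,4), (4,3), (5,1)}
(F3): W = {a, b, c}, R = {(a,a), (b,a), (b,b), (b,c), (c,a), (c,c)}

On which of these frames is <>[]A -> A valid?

none

The schema corresponds to symmetry: forall x forall y (Rxy -> Ryx).
(F1): fails — Ruw but not Rwu.
(F2): fails — R10 but not R01.
(F3): fails — Rbc but not Rcb.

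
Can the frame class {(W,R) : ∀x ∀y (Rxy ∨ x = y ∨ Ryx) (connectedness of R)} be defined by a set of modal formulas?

No — not modally definable

Any modally definable frame class is closed under disjoint unions.
Take 2 disjoint single-world reflexive frames: each is trivially connected, but their disjoint union has 2 worlds with no edge between distinct components, so it is not connected.
Hence connectedness of R is not modally definable.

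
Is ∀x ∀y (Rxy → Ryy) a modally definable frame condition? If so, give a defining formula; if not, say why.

Definable; □(□q → q) defines it

Yes: it is shift-reflexivity, defined by the T□ schema □(□q → q).
Suppose □(□q→q) is valid. Take Rxy and set V(q)={w : Ryw}. Then at y, □q holds; since □(□q→q) at x, □q→q at y, so q at y, i.e. Ryy.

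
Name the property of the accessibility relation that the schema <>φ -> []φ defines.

Suppose ◇φ→□φ is valid. Take Rxy, Rxz and set V(φ)={y}. Then ◇φ at x, so □φ at x, so φ at z, i.e. z=y.
The converse is a direct semantic check.
So the correspondent is partial functionality.

partial functionality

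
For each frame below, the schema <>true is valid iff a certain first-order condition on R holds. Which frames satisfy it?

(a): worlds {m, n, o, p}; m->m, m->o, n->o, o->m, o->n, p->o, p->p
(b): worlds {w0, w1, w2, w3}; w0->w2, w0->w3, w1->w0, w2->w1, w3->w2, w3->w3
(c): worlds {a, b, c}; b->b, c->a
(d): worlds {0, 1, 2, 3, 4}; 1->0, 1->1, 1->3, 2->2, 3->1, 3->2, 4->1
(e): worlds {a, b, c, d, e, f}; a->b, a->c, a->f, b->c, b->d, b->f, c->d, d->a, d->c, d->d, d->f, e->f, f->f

The schema corresponds to seriality: forall x exists y Rxy.
(a): holds.
(b): holds.
(c): fails — world a has no successor.
(d): fails — world 0 has no successor.
(e): holds.

(a), (b), (e)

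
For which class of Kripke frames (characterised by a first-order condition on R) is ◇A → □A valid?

Suppose ◇A→□A is valid. Take Rxy, Rxz and set V(A)={y}. Then ◇A at x, so □A at x, so A at z, i.e. z=y.

partial functionality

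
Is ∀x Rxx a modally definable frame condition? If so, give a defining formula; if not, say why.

Yes — defined by □p → p

This is a Sahlqvist condition; the T axiom □p → p defines it.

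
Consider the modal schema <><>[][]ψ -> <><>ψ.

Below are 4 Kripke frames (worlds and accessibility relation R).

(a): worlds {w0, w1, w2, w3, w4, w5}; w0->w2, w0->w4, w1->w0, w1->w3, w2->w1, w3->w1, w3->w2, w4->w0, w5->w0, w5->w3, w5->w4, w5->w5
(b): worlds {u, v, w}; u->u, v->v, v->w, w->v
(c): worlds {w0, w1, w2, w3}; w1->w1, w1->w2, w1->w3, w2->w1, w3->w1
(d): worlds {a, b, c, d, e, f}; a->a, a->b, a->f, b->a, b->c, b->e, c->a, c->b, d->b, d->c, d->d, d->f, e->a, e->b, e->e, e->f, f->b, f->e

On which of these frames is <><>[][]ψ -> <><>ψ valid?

(b), (c), (d)

This is the axiom for a generalized confluence (Geach) condition; its first-order frame correspondent is forall x forall y (x R^2 y -> exists w (y R^2 w & x R^2 w)).
(a): fails — w1R²w2 but no w with w2R²w and w1R²w.
(b): satisfies the condition.
(c): satisfies the condition.
(d): satisfies the condition.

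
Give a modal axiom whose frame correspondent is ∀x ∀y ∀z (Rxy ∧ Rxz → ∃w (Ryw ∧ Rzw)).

◇□s → □◇s

A defining formula is ◇□s → □◇s (the .2 axiom).
Suppose ◇□s→□◇s is valid. Take Rxy, Rxz and set V(s)={w : Ryw}. Then □s at y so ◇□s at x, so □◇s at x, so ◇s at z, giving w with Rzw and Ryw.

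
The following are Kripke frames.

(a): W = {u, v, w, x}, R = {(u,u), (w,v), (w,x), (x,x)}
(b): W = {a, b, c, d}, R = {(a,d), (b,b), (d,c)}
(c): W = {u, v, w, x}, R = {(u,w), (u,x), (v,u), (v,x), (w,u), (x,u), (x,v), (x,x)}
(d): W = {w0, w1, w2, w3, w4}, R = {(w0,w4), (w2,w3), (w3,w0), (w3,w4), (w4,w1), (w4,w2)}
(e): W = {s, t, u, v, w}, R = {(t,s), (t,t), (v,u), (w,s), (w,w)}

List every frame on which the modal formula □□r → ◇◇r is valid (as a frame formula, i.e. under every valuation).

(c)

This is the axiom for a generalized confluence (Geach) condition; its first-order frame correspondent is ∀x ∃w (xR²w ∧ xR²w).
(a): fails — at v but no t with vR²t and vR²t.
(b): fails — at c but no w with cR²w and cR²w.
(c): satisfies the condition.
(d): fails — at w1 but no w with w1R²w and w1R²w.
(e): fails — at s but no w* with sR²w* and sR²w*.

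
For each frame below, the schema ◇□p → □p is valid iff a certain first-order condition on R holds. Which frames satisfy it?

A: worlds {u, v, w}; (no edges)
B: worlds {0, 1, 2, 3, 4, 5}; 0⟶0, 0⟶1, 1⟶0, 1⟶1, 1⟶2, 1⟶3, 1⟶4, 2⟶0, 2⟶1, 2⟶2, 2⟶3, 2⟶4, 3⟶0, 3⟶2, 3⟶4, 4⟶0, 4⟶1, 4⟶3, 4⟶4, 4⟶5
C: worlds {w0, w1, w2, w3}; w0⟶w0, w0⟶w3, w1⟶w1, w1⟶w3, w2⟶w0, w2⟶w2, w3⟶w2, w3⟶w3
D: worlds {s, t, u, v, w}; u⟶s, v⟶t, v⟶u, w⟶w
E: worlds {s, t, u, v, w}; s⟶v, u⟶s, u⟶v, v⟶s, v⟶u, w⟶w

Frame correspondent (Sahlqvist): ∀x ∀y ∀z (Rxy ∧ Rxz → Ryz) — i.e. the Euclidean property.
A: holds.
B: fails — R10 and R12 but not R02.
C: fails — Rw0w3 and Rw0w0 but not Rw3w0.
D: fails — Rus and Rus but not Rss.
E: fails — Rsv and Rsv but not Rvv.
Valid on: A.

A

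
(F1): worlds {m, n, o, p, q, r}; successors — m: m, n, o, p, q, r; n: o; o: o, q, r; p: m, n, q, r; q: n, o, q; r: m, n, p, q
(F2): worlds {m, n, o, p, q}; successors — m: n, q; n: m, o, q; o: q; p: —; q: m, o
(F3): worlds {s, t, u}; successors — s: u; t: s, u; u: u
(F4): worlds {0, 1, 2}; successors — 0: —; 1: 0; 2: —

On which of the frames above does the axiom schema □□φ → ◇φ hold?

This is the axiom for a generalized confluence (Geach) condition; its first-order frame correspondent is ∀x ∃w (xR²w ∧ xRw).
(F1): condition met.
(F2): fails — at o but no w with oR²w and oRw.
(F3): condition met.
(F4): fails — at 0 but no w with 0R²w and 0Rw.
Valid on: (F1), (F3).

(F1), (F3)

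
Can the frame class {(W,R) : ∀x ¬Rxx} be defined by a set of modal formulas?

If a class were modally definable it would be closed under surjective bounded morphisms (Goldblatt–Thomason).
The 4-cycle (worlds w0,w1,w2,w3 with w0→w1→w2→w3→w0) is irreflexive, and the map sending every world to a single reflexive point • is a surjective bounded morphism (forth: every edge maps to (•,•); back: every world has a successor). So any modal formula valid on the 4-cycle is also valid on the reflexive point, which is not irreflexive.
Hence irreflexivity is not modally definable.

Not definable by any modal formula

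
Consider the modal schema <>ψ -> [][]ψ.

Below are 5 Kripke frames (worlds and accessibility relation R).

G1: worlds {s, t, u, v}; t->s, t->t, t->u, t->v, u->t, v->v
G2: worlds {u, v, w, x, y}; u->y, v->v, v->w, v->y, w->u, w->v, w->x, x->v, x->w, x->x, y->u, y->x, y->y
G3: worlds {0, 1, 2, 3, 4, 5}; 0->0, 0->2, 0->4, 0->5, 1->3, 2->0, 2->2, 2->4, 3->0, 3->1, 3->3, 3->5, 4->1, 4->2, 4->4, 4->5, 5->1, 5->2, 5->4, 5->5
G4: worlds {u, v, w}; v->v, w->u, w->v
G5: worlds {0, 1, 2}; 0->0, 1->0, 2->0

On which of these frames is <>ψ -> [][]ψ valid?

G5

This is the axiom for a generalized confluence (Geach) condition; its first-order frame correspondent is forall x forall y forall z ((xRy & x R^2 z) -> exists w (y = w & z = w)).
G1: fails — tRs, tR²t but s ≠ t.
G2: fails — uRy, uR²u but y ≠ u.
G3: fails — 0R0, 0R²1 but 0 ≠ 1.
G4: fails — wRu, wR²v but u ≠ v.
G5: holds.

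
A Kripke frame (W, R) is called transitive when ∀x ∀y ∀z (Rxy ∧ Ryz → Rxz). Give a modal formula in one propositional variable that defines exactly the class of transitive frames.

A defining formula is □r → □□r (the 4 axiom).
Suppose □r→□□r is valid. Take Rxy, Ryz and set V(r)={w : Rxw}. Then □r at x, so □□r at x, so □r at y, so r at z, i.e. Rxz.

□r → □□r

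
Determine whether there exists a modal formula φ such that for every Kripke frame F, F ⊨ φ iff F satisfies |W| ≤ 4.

Modal frame validity is preserved under disjoint unions.
Any modal formula valid on each of 5 disjoint one-world frames is valid on their disjoint union (validity is preserved under disjoint unions). Each one-world frame has |W|=1≤4, but the union has |W|=5.
So no modal formula (or set of formulas) defines exactly the |W|≤4 frames.

Not modally definable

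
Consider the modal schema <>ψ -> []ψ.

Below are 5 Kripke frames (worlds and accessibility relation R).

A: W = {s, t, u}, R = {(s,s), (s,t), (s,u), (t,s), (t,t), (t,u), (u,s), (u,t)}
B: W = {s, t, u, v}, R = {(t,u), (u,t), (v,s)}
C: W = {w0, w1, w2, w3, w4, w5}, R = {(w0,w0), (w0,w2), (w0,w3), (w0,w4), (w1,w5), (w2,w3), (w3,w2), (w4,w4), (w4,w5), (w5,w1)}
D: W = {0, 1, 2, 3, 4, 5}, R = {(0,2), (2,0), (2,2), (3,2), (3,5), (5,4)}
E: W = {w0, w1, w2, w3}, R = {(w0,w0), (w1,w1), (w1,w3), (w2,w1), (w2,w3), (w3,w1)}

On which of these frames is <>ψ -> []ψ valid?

This is the axiom for partial functionality; its first-order frame correspondent is forall x forall y forall z (Rxy & Rxz -> y = z).
A: fails — s sees both s and t.
B: holds.
C: fails — w0 sees both w0 and w2.
D: fails — 2 sees both 0 and 2.
E: fails — w1 sees both w1 and w3.

B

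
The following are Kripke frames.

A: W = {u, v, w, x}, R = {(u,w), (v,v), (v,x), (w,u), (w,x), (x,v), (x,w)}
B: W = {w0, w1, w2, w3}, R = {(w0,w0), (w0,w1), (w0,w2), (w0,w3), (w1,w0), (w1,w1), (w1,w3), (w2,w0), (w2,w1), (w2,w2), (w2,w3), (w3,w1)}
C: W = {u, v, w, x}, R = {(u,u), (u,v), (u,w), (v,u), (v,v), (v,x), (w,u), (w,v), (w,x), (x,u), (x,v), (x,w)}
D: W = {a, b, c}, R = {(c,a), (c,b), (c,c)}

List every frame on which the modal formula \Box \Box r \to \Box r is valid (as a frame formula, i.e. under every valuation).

This is the axiom for density; its first-order frame correspondent is \forall x \forall y (Rxy \to \exists z (Rxz \wedge Rzy)).
A: fails — Rxw but no z with Rxz and Rzw.
B: condition met.
C: condition met.
D: condition met.
Valid on: B, C, D.

B, C, D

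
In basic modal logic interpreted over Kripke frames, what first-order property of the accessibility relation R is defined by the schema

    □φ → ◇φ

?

Suppose □φ→◇φ is valid. At any x set V(φ)=W. Then □φ at x, so ◇φ at x, so x has a successor.
Conversely, any frame satisfying ∀x ∃y Rxy validates the schema.
Frame condition: ∀x ∃y Rxy.

Seriality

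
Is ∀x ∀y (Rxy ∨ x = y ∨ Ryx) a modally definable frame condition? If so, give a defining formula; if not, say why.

Any modally definable frame class is closed under disjoint unions.
Take 2 disjoint single-world reflexive frames: each is trivially connected, but their disjoint union has 2 worlds with no edge between distinct components, so it is not connected.
Hence connectedness of R is not modally definable.

Not modally definable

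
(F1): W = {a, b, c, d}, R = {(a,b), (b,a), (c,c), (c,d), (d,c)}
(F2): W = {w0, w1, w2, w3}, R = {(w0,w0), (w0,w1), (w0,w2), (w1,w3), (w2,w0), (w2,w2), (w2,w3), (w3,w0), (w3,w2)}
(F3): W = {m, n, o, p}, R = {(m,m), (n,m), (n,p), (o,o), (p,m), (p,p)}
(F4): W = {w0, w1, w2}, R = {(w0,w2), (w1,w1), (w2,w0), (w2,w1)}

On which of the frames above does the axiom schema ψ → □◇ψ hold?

The schema corresponds to symmetry: ∀x ∀y (Rxy → Ryx).
(F1): satisfies the condition.
(F2): fails — Rw1w3 but not Rw3w1.
(F3): fails — Rpm but not Rmp.
(F4): fails — Rw2w1 but not Rw1w2.

(F1)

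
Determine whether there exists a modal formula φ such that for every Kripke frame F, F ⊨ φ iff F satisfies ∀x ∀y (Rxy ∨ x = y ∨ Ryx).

Not definable by any modal formula

If a class were modally definable it would be closed under disjoint unions (Goldblatt–Thomason).
Take 3 disjoint single-world reflexive frames: each is trivially connected, but their disjoint union has 3 worlds with no edge between distinct components, so it is not connected.
So no modal formula (or set of formulas) defines exactly the connected frames.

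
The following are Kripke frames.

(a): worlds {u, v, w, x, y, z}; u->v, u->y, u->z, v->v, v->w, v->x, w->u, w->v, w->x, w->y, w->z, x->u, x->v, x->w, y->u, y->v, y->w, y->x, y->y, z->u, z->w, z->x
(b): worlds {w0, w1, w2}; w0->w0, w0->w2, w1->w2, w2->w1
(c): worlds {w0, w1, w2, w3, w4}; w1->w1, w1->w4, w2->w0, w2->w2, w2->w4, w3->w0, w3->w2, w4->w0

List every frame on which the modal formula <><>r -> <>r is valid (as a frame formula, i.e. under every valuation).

none

This is the axiom for a generalized confluence (Geach) condition; its first-order frame correspondent is forall x forall y (x R^2 y -> exists w (y = w & xRw)).
(a): fails — uR²u but no t with u=t and uRt.
(b): fails — w0R²w1 but no w with w1=w and w0Rw.
(c): fails — w1R²w0 but no w with w0=w and w1Rw.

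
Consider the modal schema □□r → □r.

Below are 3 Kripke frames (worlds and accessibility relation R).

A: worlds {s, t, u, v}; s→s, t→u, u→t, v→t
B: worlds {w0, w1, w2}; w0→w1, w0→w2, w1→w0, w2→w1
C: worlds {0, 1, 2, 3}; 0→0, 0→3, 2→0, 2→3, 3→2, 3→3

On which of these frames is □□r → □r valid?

C

Frame correspondent (Sahlqvist): ∀x ∀y (Rxy → ∃z (Rxz ∧ Rzy)) — i.e. density.
A: fails — Rvt but no z with Rvz and Rzt.
B: fails — Rw1w0 but no z with Rw1z and Rzw0.
C: ✓.
Valid on: C.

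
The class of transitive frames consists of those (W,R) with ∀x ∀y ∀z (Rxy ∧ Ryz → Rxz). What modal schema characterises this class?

A defining formula is □s → □□s (the 4 axiom).

□s → □□s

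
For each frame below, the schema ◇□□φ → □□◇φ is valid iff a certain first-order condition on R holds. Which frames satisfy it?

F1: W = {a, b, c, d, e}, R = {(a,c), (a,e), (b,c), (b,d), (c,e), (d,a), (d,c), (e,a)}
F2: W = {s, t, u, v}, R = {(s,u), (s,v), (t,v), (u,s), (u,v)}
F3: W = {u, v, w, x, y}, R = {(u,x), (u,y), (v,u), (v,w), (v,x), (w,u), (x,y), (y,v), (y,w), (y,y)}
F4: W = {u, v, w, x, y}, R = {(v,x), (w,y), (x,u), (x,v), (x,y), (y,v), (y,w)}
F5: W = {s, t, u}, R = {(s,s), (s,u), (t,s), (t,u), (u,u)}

F5

The schema corresponds to a generalized confluence (Geach) condition: ∀x ∀y ∀z ((xRy ∧ xR²z) → ∃w (yR²w ∧ zRw)).
F1: fails — aRc, aR²a but no w with cR²w and aRw.
F2: fails — sRu, sR²v but no w with uR²w and vRw.
F3: fails — uRx, uR²w but no t with xR²t and wRt.
F4: fails — vRx, vR²u but no t with xR²t and uRt.
F5: condition met.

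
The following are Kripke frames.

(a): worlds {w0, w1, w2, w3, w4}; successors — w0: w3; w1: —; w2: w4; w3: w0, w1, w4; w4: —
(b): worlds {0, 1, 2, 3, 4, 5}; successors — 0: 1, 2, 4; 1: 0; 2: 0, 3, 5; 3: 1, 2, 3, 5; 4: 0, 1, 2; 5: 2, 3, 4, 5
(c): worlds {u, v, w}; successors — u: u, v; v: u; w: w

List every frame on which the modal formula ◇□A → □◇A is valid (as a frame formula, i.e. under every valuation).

This is the axiom for convergence; its first-order frame correspondent is ∀x ∀y ∀z (Rxy ∧ Rxz → ∃w (Ryw ∧ Rzw)).
(a): fails — Rw2w4 and Rw2w4 but w4 and w4 have no common successor.
(b): fails — R31 and R33 but 1 and 3 have no common successor.
(c): holds.

(c)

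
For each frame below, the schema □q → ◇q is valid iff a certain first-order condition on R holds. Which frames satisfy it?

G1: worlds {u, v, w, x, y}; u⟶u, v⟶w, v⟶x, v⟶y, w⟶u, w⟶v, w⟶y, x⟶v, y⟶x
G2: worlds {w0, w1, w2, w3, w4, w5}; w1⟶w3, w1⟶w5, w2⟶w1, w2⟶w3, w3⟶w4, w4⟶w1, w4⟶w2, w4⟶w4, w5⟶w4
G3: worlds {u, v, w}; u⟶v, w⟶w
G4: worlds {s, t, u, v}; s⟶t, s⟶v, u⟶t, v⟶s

G1

This is the axiom for seriality; its first-order frame correspondent is ∀x ∃y Rxy.
G1: ✓.
G2: fails — world w0 has no successor.
G3: fails — world v has no successor.
G4: fails — world t has no successor.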